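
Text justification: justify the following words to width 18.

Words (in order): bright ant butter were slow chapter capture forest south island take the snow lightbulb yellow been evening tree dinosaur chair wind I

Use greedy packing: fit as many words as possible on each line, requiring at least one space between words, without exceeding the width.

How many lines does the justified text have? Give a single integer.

Line 1: ['bright', 'ant', 'butter'] (min_width=17, slack=1)
Line 2: ['were', 'slow', 'chapter'] (min_width=17, slack=1)
Line 3: ['capture', 'forest'] (min_width=14, slack=4)
Line 4: ['south', 'island', 'take'] (min_width=17, slack=1)
Line 5: ['the', 'snow', 'lightbulb'] (min_width=18, slack=0)
Line 6: ['yellow', 'been'] (min_width=11, slack=7)
Line 7: ['evening', 'tree'] (min_width=12, slack=6)
Line 8: ['dinosaur', 'chair'] (min_width=14, slack=4)
Line 9: ['wind', 'I'] (min_width=6, slack=12)
Total lines: 9

Answer: 9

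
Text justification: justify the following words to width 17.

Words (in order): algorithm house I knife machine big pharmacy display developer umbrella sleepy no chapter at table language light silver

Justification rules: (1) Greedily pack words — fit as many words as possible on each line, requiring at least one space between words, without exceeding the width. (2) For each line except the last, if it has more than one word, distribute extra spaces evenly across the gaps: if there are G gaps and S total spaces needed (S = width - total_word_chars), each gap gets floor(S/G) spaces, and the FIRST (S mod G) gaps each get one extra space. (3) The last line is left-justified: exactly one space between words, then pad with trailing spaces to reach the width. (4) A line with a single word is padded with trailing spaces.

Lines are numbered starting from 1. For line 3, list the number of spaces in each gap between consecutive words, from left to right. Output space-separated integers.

Line 1: ['algorithm', 'house', 'I'] (min_width=17, slack=0)
Line 2: ['knife', 'machine', 'big'] (min_width=17, slack=0)
Line 3: ['pharmacy', 'display'] (min_width=16, slack=1)
Line 4: ['developer'] (min_width=9, slack=8)
Line 5: ['umbrella', 'sleepy'] (min_width=15, slack=2)
Line 6: ['no', 'chapter', 'at'] (min_width=13, slack=4)
Line 7: ['table', 'language'] (min_width=14, slack=3)
Line 8: ['light', 'silver'] (min_width=12, slack=5)

Answer: 2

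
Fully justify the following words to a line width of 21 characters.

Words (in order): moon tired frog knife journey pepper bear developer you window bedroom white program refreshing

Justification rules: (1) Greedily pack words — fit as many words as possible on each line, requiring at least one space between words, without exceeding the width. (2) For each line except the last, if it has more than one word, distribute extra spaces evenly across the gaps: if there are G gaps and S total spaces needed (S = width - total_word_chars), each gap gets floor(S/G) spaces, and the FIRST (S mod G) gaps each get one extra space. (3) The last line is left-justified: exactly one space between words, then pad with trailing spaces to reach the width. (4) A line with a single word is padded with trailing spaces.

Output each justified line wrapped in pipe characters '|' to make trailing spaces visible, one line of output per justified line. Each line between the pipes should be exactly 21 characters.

Line 1: ['moon', 'tired', 'frog', 'knife'] (min_width=21, slack=0)
Line 2: ['journey', 'pepper', 'bear'] (min_width=19, slack=2)
Line 3: ['developer', 'you', 'window'] (min_width=20, slack=1)
Line 4: ['bedroom', 'white', 'program'] (min_width=21, slack=0)
Line 5: ['refreshing'] (min_width=10, slack=11)

Answer: |moon tired frog knife|
|journey  pepper  bear|
|developer  you window|
|bedroom white program|
|refreshing           |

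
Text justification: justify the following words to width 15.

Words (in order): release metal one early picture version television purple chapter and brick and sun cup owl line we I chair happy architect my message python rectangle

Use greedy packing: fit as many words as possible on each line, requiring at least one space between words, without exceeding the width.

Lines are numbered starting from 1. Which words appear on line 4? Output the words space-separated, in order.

Line 1: ['release', 'metal'] (min_width=13, slack=2)
Line 2: ['one', 'early'] (min_width=9, slack=6)
Line 3: ['picture', 'version'] (min_width=15, slack=0)
Line 4: ['television'] (min_width=10, slack=5)
Line 5: ['purple', 'chapter'] (min_width=14, slack=1)
Line 6: ['and', 'brick', 'and'] (min_width=13, slack=2)
Line 7: ['sun', 'cup', 'owl'] (min_width=11, slack=4)
Line 8: ['line', 'we', 'I', 'chair'] (min_width=15, slack=0)
Line 9: ['happy', 'architect'] (min_width=15, slack=0)
Line 10: ['my', 'message'] (min_width=10, slack=5)
Line 11: ['python'] (min_width=6, slack=9)
Line 12: ['rectangle'] (min_width=9, slack=6)

Answer: television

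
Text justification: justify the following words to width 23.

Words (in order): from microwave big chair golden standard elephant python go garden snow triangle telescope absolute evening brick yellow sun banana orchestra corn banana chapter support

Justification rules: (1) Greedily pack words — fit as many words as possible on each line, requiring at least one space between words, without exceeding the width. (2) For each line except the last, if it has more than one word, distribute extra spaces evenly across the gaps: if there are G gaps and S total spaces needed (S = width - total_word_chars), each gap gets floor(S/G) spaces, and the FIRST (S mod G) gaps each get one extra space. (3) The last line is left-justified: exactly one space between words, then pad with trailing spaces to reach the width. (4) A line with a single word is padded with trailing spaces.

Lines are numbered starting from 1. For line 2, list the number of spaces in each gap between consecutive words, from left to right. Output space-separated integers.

Answer: 2 2

Derivation:
Line 1: ['from', 'microwave', 'big'] (min_width=18, slack=5)
Line 2: ['chair', 'golden', 'standard'] (min_width=21, slack=2)
Line 3: ['elephant', 'python', 'go'] (min_width=18, slack=5)
Line 4: ['garden', 'snow', 'triangle'] (min_width=20, slack=3)
Line 5: ['telescope', 'absolute'] (min_width=18, slack=5)
Line 6: ['evening', 'brick', 'yellow'] (min_width=20, slack=3)
Line 7: ['sun', 'banana', 'orchestra'] (min_width=20, slack=3)
Line 8: ['corn', 'banana', 'chapter'] (min_width=19, slack=4)
Line 9: ['support'] (min_width=7, slack=16)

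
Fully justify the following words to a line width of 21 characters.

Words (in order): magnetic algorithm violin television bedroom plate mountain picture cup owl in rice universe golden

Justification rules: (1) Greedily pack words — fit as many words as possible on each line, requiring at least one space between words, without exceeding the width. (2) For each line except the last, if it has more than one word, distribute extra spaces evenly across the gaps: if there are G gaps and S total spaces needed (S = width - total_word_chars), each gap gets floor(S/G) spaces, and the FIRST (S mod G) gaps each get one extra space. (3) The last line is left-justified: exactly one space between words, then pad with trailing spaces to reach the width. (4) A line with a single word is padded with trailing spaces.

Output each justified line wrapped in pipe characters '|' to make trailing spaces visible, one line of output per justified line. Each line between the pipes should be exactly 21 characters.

Answer: |magnetic    algorithm|
|violin     television|
|bedroom         plate|
|mountain  picture cup|
|owl  in rice universe|
|golden               |

Derivation:
Line 1: ['magnetic', 'algorithm'] (min_width=18, slack=3)
Line 2: ['violin', 'television'] (min_width=17, slack=4)
Line 3: ['bedroom', 'plate'] (min_width=13, slack=8)
Line 4: ['mountain', 'picture', 'cup'] (min_width=20, slack=1)
Line 5: ['owl', 'in', 'rice', 'universe'] (min_width=20, slack=1)
Line 6: ['golden'] (min_width=6, slack=15)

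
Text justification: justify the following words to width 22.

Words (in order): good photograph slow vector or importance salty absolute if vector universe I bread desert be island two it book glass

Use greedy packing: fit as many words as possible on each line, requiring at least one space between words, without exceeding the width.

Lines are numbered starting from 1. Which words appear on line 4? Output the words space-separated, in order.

Answer: vector universe I

Derivation:
Line 1: ['good', 'photograph', 'slow'] (min_width=20, slack=2)
Line 2: ['vector', 'or', 'importance'] (min_width=20, slack=2)
Line 3: ['salty', 'absolute', 'if'] (min_width=17, slack=5)
Line 4: ['vector', 'universe', 'I'] (min_width=17, slack=5)
Line 5: ['bread', 'desert', 'be', 'island'] (min_width=22, slack=0)
Line 6: ['two', 'it', 'book', 'glass'] (min_width=17, slack=5)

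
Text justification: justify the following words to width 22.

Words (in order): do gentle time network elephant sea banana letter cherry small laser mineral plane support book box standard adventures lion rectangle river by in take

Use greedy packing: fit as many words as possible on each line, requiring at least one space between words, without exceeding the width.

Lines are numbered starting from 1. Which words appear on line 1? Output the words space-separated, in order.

Line 1: ['do', 'gentle', 'time', 'network'] (min_width=22, slack=0)
Line 2: ['elephant', 'sea', 'banana'] (min_width=19, slack=3)
Line 3: ['letter', 'cherry', 'small'] (min_width=19, slack=3)
Line 4: ['laser', 'mineral', 'plane'] (min_width=19, slack=3)
Line 5: ['support', 'book', 'box'] (min_width=16, slack=6)
Line 6: ['standard', 'adventures'] (min_width=19, slack=3)
Line 7: ['lion', 'rectangle', 'river'] (min_width=20, slack=2)
Line 8: ['by', 'in', 'take'] (min_width=10, slack=12)

Answer: do gentle time network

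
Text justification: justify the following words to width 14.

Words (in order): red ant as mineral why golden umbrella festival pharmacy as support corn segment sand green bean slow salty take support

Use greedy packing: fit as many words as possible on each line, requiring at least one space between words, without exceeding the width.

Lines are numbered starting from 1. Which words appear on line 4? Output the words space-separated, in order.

Line 1: ['red', 'ant', 'as'] (min_width=10, slack=4)
Line 2: ['mineral', 'why'] (min_width=11, slack=3)
Line 3: ['golden'] (min_width=6, slack=8)
Line 4: ['umbrella'] (min_width=8, slack=6)
Line 5: ['festival'] (min_width=8, slack=6)
Line 6: ['pharmacy', 'as'] (min_width=11, slack=3)
Line 7: ['support', 'corn'] (min_width=12, slack=2)
Line 8: ['segment', 'sand'] (min_width=12, slack=2)
Line 9: ['green', 'bean'] (min_width=10, slack=4)
Line 10: ['slow', 'salty'] (min_width=10, slack=4)
Line 11: ['take', 'support'] (min_width=12, slack=2)

Answer: umbrella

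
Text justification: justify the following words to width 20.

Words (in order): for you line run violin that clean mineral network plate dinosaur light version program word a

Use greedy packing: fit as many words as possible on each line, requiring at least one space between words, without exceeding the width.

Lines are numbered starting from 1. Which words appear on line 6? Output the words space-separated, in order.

Answer: a

Derivation:
Line 1: ['for', 'you', 'line', 'run'] (min_width=16, slack=4)
Line 2: ['violin', 'that', 'clean'] (min_width=17, slack=3)
Line 3: ['mineral', 'network'] (min_width=15, slack=5)
Line 4: ['plate', 'dinosaur', 'light'] (min_width=20, slack=0)
Line 5: ['version', 'program', 'word'] (min_width=20, slack=0)
Line 6: ['a'] (min_width=1, slack=19)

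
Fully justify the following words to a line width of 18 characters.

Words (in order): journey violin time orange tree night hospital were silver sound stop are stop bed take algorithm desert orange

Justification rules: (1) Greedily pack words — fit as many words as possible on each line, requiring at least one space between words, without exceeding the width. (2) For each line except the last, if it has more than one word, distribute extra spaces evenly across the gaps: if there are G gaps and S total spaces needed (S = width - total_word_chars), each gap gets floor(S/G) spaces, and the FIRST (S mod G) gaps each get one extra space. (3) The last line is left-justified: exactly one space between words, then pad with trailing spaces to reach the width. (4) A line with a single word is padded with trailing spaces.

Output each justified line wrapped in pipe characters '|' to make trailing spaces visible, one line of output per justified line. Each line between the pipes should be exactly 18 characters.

Line 1: ['journey', 'violin'] (min_width=14, slack=4)
Line 2: ['time', 'orange', 'tree'] (min_width=16, slack=2)
Line 3: ['night', 'hospital'] (min_width=14, slack=4)
Line 4: ['were', 'silver', 'sound'] (min_width=17, slack=1)
Line 5: ['stop', 'are', 'stop', 'bed'] (min_width=17, slack=1)
Line 6: ['take', 'algorithm'] (min_width=14, slack=4)
Line 7: ['desert', 'orange'] (min_width=13, slack=5)

Answer: |journey     violin|
|time  orange  tree|
|night     hospital|
|were  silver sound|
|stop  are stop bed|
|take     algorithm|
|desert orange     |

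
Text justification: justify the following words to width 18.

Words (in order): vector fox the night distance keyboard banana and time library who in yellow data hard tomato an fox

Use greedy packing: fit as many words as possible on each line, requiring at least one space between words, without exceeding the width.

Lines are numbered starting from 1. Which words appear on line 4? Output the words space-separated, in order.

Line 1: ['vector', 'fox', 'the'] (min_width=14, slack=4)
Line 2: ['night', 'distance'] (min_width=14, slack=4)
Line 3: ['keyboard', 'banana'] (min_width=15, slack=3)
Line 4: ['and', 'time', 'library'] (min_width=16, slack=2)
Line 5: ['who', 'in', 'yellow', 'data'] (min_width=18, slack=0)
Line 6: ['hard', 'tomato', 'an', 'fox'] (min_width=18, slack=0)

Answer: and time library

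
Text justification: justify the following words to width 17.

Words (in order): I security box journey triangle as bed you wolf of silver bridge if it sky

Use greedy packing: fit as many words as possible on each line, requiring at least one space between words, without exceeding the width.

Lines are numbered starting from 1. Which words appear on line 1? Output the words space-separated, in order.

Answer: I security box

Derivation:
Line 1: ['I', 'security', 'box'] (min_width=14, slack=3)
Line 2: ['journey', 'triangle'] (min_width=16, slack=1)
Line 3: ['as', 'bed', 'you', 'wolf'] (min_width=15, slack=2)
Line 4: ['of', 'silver', 'bridge'] (min_width=16, slack=1)
Line 5: ['if', 'it', 'sky'] (min_width=9, slack=8)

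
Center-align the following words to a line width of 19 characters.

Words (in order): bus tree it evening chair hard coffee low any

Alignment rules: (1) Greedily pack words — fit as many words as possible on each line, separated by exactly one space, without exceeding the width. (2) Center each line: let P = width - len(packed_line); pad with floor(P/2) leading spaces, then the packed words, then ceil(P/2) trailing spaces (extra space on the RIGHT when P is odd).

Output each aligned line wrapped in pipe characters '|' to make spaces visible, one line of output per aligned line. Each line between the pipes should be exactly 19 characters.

Line 1: ['bus', 'tree', 'it', 'evening'] (min_width=19, slack=0)
Line 2: ['chair', 'hard', 'coffee'] (min_width=17, slack=2)
Line 3: ['low', 'any'] (min_width=7, slack=12)

Answer: |bus tree it evening|
| chair hard coffee |
|      low any      |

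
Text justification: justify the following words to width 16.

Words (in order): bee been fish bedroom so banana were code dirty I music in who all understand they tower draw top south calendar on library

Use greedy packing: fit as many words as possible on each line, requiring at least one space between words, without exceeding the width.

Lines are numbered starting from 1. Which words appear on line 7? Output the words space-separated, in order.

Answer: tower draw top

Derivation:
Line 1: ['bee', 'been', 'fish'] (min_width=13, slack=3)
Line 2: ['bedroom', 'so'] (min_width=10, slack=6)
Line 3: ['banana', 'were', 'code'] (min_width=16, slack=0)
Line 4: ['dirty', 'I', 'music', 'in'] (min_width=16, slack=0)
Line 5: ['who', 'all'] (min_width=7, slack=9)
Line 6: ['understand', 'they'] (min_width=15, slack=1)
Line 7: ['tower', 'draw', 'top'] (min_width=14, slack=2)
Line 8: ['south', 'calendar'] (min_width=14, slack=2)
Line 9: ['on', 'library'] (min_width=10, slack=6)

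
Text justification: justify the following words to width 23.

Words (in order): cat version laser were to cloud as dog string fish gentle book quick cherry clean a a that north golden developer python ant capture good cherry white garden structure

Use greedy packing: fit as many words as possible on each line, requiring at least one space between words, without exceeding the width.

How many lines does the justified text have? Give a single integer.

Answer: 8

Derivation:
Line 1: ['cat', 'version', 'laser', 'were'] (min_width=22, slack=1)
Line 2: ['to', 'cloud', 'as', 'dog', 'string'] (min_width=22, slack=1)
Line 3: ['fish', 'gentle', 'book', 'quick'] (min_width=22, slack=1)
Line 4: ['cherry', 'clean', 'a', 'a', 'that'] (min_width=21, slack=2)
Line 5: ['north', 'golden', 'developer'] (min_width=22, slack=1)
Line 6: ['python', 'ant', 'capture', 'good'] (min_width=23, slack=0)
Line 7: ['cherry', 'white', 'garden'] (min_width=19, slack=4)
Line 8: ['structure'] (min_width=9, slack=14)
Total lines: 8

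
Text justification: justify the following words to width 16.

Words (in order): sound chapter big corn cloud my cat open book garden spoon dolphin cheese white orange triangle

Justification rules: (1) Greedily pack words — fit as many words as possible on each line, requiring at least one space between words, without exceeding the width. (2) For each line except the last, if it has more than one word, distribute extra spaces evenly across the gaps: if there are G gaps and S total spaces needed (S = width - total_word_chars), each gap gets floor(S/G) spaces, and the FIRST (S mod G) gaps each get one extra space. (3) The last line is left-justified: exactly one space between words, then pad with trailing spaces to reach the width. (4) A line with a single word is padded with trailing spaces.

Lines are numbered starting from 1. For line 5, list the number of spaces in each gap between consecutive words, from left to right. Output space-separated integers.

Line 1: ['sound', 'chapter'] (min_width=13, slack=3)
Line 2: ['big', 'corn', 'cloud'] (min_width=14, slack=2)
Line 3: ['my', 'cat', 'open', 'book'] (min_width=16, slack=0)
Line 4: ['garden', 'spoon'] (min_width=12, slack=4)
Line 5: ['dolphin', 'cheese'] (min_width=14, slack=2)
Line 6: ['white', 'orange'] (min_width=12, slack=4)
Line 7: ['triangle'] (min_width=8, slack=8)

Answer: 3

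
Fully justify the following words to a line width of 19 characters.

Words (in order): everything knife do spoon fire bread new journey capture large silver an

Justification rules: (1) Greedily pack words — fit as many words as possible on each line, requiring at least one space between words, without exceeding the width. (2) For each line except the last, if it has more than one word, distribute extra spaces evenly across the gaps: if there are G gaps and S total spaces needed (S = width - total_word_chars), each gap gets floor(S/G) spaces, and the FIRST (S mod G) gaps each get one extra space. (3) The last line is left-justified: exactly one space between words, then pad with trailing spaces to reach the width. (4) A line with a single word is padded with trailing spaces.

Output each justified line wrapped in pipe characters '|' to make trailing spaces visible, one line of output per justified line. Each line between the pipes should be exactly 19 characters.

Line 1: ['everything', 'knife', 'do'] (min_width=19, slack=0)
Line 2: ['spoon', 'fire', 'bread'] (min_width=16, slack=3)
Line 3: ['new', 'journey', 'capture'] (min_width=19, slack=0)
Line 4: ['large', 'silver', 'an'] (min_width=15, slack=4)

Answer: |everything knife do|
|spoon   fire  bread|
|new journey capture|
|large silver an    |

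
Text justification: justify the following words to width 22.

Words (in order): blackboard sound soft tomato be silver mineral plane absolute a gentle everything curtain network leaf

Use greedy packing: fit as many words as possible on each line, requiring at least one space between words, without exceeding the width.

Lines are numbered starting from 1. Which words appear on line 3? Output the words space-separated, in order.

Answer: mineral plane absolute

Derivation:
Line 1: ['blackboard', 'sound', 'soft'] (min_width=21, slack=1)
Line 2: ['tomato', 'be', 'silver'] (min_width=16, slack=6)
Line 3: ['mineral', 'plane', 'absolute'] (min_width=22, slack=0)
Line 4: ['a', 'gentle', 'everything'] (min_width=19, slack=3)
Line 5: ['curtain', 'network', 'leaf'] (min_width=20, slack=2)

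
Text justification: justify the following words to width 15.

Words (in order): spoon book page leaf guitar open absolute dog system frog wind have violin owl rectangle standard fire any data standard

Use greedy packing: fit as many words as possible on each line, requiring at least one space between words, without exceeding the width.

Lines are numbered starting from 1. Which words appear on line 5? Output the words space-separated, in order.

Line 1: ['spoon', 'book', 'page'] (min_width=15, slack=0)
Line 2: ['leaf', 'guitar'] (min_width=11, slack=4)
Line 3: ['open', 'absolute'] (min_width=13, slack=2)
Line 4: ['dog', 'system', 'frog'] (min_width=15, slack=0)
Line 5: ['wind', 'have'] (min_width=9, slack=6)
Line 6: ['violin', 'owl'] (min_width=10, slack=5)
Line 7: ['rectangle'] (min_width=9, slack=6)
Line 8: ['standard', 'fire'] (min_width=13, slack=2)
Line 9: ['any', 'data'] (min_width=8, slack=7)
Line 10: ['standard'] (min_width=8, slack=7)

Answer: wind have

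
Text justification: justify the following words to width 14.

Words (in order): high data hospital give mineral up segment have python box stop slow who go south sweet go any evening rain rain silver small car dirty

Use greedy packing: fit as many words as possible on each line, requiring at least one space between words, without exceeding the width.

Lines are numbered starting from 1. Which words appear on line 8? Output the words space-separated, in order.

Line 1: ['high', 'data'] (min_width=9, slack=5)
Line 2: ['hospital', 'give'] (min_width=13, slack=1)
Line 3: ['mineral', 'up'] (min_width=10, slack=4)
Line 4: ['segment', 'have'] (min_width=12, slack=2)
Line 5: ['python', 'box'] (min_width=10, slack=4)
Line 6: ['stop', 'slow', 'who'] (min_width=13, slack=1)
Line 7: ['go', 'south', 'sweet'] (min_width=14, slack=0)
Line 8: ['go', 'any', 'evening'] (min_width=14, slack=0)
Line 9: ['rain', 'rain'] (min_width=9, slack=5)
Line 10: ['silver', 'small'] (min_width=12, slack=2)
Line 11: ['car', 'dirty'] (min_width=9, slack=5)

Answer: go any evening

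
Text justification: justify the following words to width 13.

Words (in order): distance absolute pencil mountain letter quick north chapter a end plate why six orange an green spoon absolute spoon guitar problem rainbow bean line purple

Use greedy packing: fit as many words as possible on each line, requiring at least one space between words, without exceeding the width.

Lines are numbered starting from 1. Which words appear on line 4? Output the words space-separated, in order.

Line 1: ['distance'] (min_width=8, slack=5)
Line 2: ['absolute'] (min_width=8, slack=5)
Line 3: ['pencil'] (min_width=6, slack=7)
Line 4: ['mountain'] (min_width=8, slack=5)
Line 5: ['letter', 'quick'] (min_width=12, slack=1)
Line 6: ['north', 'chapter'] (min_width=13, slack=0)
Line 7: ['a', 'end', 'plate'] (min_width=11, slack=2)
Line 8: ['why', 'six'] (min_width=7, slack=6)
Line 9: ['orange', 'an'] (min_width=9, slack=4)
Line 10: ['green', 'spoon'] (min_width=11, slack=2)
Line 11: ['absolute'] (min_width=8, slack=5)
Line 12: ['spoon', 'guitar'] (min_width=12, slack=1)
Line 13: ['problem'] (min_width=7, slack=6)
Line 14: ['rainbow', 'bean'] (min_width=12, slack=1)
Line 15: ['line', 'purple'] (min_width=11, slack=2)

Answer: mountain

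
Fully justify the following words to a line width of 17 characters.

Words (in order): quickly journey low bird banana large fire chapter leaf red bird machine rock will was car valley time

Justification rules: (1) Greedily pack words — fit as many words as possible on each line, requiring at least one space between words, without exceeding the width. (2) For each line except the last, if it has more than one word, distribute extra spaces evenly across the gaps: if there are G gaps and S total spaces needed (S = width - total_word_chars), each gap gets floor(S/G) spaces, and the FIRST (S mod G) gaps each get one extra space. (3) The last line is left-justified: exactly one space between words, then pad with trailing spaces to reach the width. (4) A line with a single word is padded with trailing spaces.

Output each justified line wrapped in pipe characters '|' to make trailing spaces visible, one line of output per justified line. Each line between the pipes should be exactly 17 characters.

Line 1: ['quickly', 'journey'] (min_width=15, slack=2)
Line 2: ['low', 'bird', 'banana'] (min_width=15, slack=2)
Line 3: ['large', 'fire'] (min_width=10, slack=7)
Line 4: ['chapter', 'leaf', 'red'] (min_width=16, slack=1)
Line 5: ['bird', 'machine', 'rock'] (min_width=17, slack=0)
Line 6: ['will', 'was', 'car'] (min_width=12, slack=5)
Line 7: ['valley', 'time'] (min_width=11, slack=6)

Answer: |quickly   journey|
|low  bird  banana|
|large        fire|
|chapter  leaf red|
|bird machine rock|
|will    was   car|
|valley time      |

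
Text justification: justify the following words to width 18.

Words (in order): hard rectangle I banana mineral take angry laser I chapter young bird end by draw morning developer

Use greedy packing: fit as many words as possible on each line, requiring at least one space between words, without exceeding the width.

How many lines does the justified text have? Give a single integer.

Line 1: ['hard', 'rectangle', 'I'] (min_width=16, slack=2)
Line 2: ['banana', 'mineral'] (min_width=14, slack=4)
Line 3: ['take', 'angry', 'laser', 'I'] (min_width=18, slack=0)
Line 4: ['chapter', 'young', 'bird'] (min_width=18, slack=0)
Line 5: ['end', 'by', 'draw'] (min_width=11, slack=7)
Line 6: ['morning', 'developer'] (min_width=17, slack=1)
Total lines: 6

Answer: 6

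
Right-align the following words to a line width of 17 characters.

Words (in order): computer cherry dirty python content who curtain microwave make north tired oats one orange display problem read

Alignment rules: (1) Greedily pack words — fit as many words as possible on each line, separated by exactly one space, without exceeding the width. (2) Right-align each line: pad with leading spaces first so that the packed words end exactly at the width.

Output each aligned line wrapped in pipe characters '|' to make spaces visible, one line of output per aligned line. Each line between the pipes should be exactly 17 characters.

Line 1: ['computer', 'cherry'] (min_width=15, slack=2)
Line 2: ['dirty', 'python'] (min_width=12, slack=5)
Line 3: ['content', 'who'] (min_width=11, slack=6)
Line 4: ['curtain', 'microwave'] (min_width=17, slack=0)
Line 5: ['make', 'north', 'tired'] (min_width=16, slack=1)
Line 6: ['oats', 'one', 'orange'] (min_width=15, slack=2)
Line 7: ['display', 'problem'] (min_width=15, slack=2)
Line 8: ['read'] (min_width=4, slack=13)

Answer: |  computer cherry|
|     dirty python|
|      content who|
|curtain microwave|
| make north tired|
|  oats one orange|
|  display problem|
|             read|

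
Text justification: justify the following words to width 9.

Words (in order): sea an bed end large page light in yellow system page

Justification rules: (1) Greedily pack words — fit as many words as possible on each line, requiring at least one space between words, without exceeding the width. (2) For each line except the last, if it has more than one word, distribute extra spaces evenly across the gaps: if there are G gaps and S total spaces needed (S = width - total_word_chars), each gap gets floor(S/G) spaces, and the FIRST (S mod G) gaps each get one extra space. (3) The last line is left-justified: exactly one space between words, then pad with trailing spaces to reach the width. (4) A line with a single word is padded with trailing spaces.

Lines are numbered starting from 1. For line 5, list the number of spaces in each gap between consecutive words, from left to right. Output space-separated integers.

Answer: 2

Derivation:
Line 1: ['sea', 'an'] (min_width=6, slack=3)
Line 2: ['bed', 'end'] (min_width=7, slack=2)
Line 3: ['large'] (min_width=5, slack=4)
Line 4: ['page'] (min_width=4, slack=5)
Line 5: ['light', 'in'] (min_width=8, slack=1)
Line 6: ['yellow'] (min_width=6, slack=3)
Line 7: ['system'] (min_width=6, slack=3)
Line 8: ['page'] (min_width=4, slack=5)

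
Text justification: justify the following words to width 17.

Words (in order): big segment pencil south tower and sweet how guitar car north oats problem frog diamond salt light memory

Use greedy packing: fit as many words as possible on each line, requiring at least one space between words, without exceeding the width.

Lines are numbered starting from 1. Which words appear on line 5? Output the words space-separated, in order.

Line 1: ['big', 'segment'] (min_width=11, slack=6)
Line 2: ['pencil', 'south'] (min_width=12, slack=5)
Line 3: ['tower', 'and', 'sweet'] (min_width=15, slack=2)
Line 4: ['how', 'guitar', 'car'] (min_width=14, slack=3)
Line 5: ['north', 'oats'] (min_width=10, slack=7)
Line 6: ['problem', 'frog'] (min_width=12, slack=5)
Line 7: ['diamond', 'salt'] (min_width=12, slack=5)
Line 8: ['light', 'memory'] (min_width=12, slack=5)

Answer: north oats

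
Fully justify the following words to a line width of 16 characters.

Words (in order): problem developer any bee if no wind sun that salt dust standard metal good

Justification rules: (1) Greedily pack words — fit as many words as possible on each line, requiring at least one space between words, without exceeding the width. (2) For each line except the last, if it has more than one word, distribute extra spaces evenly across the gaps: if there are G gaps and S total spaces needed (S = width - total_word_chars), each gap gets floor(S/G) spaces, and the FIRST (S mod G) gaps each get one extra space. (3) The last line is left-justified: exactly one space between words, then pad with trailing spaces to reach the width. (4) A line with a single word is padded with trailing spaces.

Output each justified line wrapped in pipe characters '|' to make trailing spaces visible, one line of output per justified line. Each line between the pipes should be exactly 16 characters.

Answer: |problem         |
|developer    any|
|bee  if  no wind|
|sun   that  salt|
|dust    standard|
|metal good      |

Derivation:
Line 1: ['problem'] (min_width=7, slack=9)
Line 2: ['developer', 'any'] (min_width=13, slack=3)
Line 3: ['bee', 'if', 'no', 'wind'] (min_width=14, slack=2)
Line 4: ['sun', 'that', 'salt'] (min_width=13, slack=3)
Line 5: ['dust', 'standard'] (min_width=13, slack=3)
Line 6: ['metal', 'good'] (min_width=10, slack=6)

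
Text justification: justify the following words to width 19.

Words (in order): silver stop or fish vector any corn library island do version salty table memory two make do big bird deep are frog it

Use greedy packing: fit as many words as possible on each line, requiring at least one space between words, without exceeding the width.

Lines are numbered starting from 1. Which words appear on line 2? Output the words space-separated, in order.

Answer: vector any corn

Derivation:
Line 1: ['silver', 'stop', 'or', 'fish'] (min_width=19, slack=0)
Line 2: ['vector', 'any', 'corn'] (min_width=15, slack=4)
Line 3: ['library', 'island', 'do'] (min_width=17, slack=2)
Line 4: ['version', 'salty', 'table'] (min_width=19, slack=0)
Line 5: ['memory', 'two', 'make', 'do'] (min_width=18, slack=1)
Line 6: ['big', 'bird', 'deep', 'are'] (min_width=17, slack=2)
Line 7: ['frog', 'it'] (min_width=7, slack=12)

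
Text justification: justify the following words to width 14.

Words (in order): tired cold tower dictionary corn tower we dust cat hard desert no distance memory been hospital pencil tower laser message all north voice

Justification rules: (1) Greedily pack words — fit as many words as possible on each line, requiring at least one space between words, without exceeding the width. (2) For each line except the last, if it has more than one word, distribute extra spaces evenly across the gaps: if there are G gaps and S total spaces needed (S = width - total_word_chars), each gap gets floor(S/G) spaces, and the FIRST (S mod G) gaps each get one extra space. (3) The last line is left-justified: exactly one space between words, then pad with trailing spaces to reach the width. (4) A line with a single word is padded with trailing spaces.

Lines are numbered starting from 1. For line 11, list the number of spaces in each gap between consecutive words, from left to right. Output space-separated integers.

Answer: 2

Derivation:
Line 1: ['tired', 'cold'] (min_width=10, slack=4)
Line 2: ['tower'] (min_width=5, slack=9)
Line 3: ['dictionary'] (min_width=10, slack=4)
Line 4: ['corn', 'tower', 'we'] (min_width=13, slack=1)
Line 5: ['dust', 'cat', 'hard'] (min_width=13, slack=1)
Line 6: ['desert', 'no'] (min_width=9, slack=5)
Line 7: ['distance'] (min_width=8, slack=6)
Line 8: ['memory', 'been'] (min_width=11, slack=3)
Line 9: ['hospital'] (min_width=8, slack=6)
Line 10: ['pencil', 'tower'] (min_width=12, slack=2)
Line 11: ['laser', 'message'] (min_width=13, slack=1)
Line 12: ['all', 'north'] (min_width=9, slack=5)
Line 13: ['voice'] (min_width=5, slack=9)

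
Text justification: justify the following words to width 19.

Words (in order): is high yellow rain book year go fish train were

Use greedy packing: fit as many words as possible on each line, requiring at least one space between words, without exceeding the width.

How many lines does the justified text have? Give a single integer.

Answer: 3

Derivation:
Line 1: ['is', 'high', 'yellow', 'rain'] (min_width=19, slack=0)
Line 2: ['book', 'year', 'go', 'fish'] (min_width=17, slack=2)
Line 3: ['train', 'were'] (min_width=10, slack=9)
Total lines: 3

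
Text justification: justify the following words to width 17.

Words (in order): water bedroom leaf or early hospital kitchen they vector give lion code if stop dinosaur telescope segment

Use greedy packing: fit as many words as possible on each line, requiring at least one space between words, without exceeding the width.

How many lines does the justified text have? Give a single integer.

Line 1: ['water', 'bedroom'] (min_width=13, slack=4)
Line 2: ['leaf', 'or', 'early'] (min_width=13, slack=4)
Line 3: ['hospital', 'kitchen'] (min_width=16, slack=1)
Line 4: ['they', 'vector', 'give'] (min_width=16, slack=1)
Line 5: ['lion', 'code', 'if', 'stop'] (min_width=17, slack=0)
Line 6: ['dinosaur'] (min_width=8, slack=9)
Line 7: ['telescope', 'segment'] (min_width=17, slack=0)
Total lines: 7

Answer: 7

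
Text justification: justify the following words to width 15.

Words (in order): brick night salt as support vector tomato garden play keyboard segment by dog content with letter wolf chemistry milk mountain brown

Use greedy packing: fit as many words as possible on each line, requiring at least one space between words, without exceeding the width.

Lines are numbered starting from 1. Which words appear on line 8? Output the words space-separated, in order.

Answer: letter wolf

Derivation:
Line 1: ['brick', 'night'] (min_width=11, slack=4)
Line 2: ['salt', 'as', 'support'] (min_width=15, slack=0)
Line 3: ['vector', 'tomato'] (min_width=13, slack=2)
Line 4: ['garden', 'play'] (min_width=11, slack=4)
Line 5: ['keyboard'] (min_width=8, slack=7)
Line 6: ['segment', 'by', 'dog'] (min_width=14, slack=1)
Line 7: ['content', 'with'] (min_width=12, slack=3)
Line 8: ['letter', 'wolf'] (min_width=11, slack=4)
Line 9: ['chemistry', 'milk'] (min_width=14, slack=1)
Line 10: ['mountain', 'brown'] (min_width=14, slack=1)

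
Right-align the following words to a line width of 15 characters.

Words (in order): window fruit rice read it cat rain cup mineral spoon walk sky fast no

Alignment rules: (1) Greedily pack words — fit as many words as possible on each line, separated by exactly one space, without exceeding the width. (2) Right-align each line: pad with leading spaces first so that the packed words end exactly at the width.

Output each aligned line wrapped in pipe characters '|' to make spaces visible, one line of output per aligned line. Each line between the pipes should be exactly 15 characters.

Answer: |   window fruit|
|   rice read it|
|   cat rain cup|
|  mineral spoon|
|  walk sky fast|
|             no|

Derivation:
Line 1: ['window', 'fruit'] (min_width=12, slack=3)
Line 2: ['rice', 'read', 'it'] (min_width=12, slack=3)
Line 3: ['cat', 'rain', 'cup'] (min_width=12, slack=3)
Line 4: ['mineral', 'spoon'] (min_width=13, slack=2)
Line 5: ['walk', 'sky', 'fast'] (min_width=13, slack=2)
Line 6: ['no'] (min_width=2, slack=13)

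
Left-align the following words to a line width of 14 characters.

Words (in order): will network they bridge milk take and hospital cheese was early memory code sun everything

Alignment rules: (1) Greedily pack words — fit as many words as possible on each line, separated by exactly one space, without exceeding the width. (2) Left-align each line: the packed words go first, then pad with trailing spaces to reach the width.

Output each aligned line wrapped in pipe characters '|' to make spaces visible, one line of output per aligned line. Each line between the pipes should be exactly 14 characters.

Answer: |will network  |
|they bridge   |
|milk take and |
|hospital      |
|cheese was    |
|early memory  |
|code sun      |
|everything    |

Derivation:
Line 1: ['will', 'network'] (min_width=12, slack=2)
Line 2: ['they', 'bridge'] (min_width=11, slack=3)
Line 3: ['milk', 'take', 'and'] (min_width=13, slack=1)
Line 4: ['hospital'] (min_width=8, slack=6)
Line 5: ['cheese', 'was'] (min_width=10, slack=4)
Line 6: ['early', 'memory'] (min_width=12, slack=2)
Line 7: ['code', 'sun'] (min_width=8, slack=6)
Line 8: ['everything'] (min_width=10, slack=4)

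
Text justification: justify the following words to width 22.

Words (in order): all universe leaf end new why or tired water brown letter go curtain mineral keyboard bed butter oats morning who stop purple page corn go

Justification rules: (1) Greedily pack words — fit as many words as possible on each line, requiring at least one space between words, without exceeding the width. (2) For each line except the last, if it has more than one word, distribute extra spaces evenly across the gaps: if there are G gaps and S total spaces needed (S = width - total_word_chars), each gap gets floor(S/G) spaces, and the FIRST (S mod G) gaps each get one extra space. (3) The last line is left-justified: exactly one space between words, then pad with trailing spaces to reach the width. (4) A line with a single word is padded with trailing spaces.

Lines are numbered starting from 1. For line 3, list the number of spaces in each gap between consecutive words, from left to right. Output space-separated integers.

Answer: 5 4

Derivation:
Line 1: ['all', 'universe', 'leaf', 'end'] (min_width=21, slack=1)
Line 2: ['new', 'why', 'or', 'tired', 'water'] (min_width=22, slack=0)
Line 3: ['brown', 'letter', 'go'] (min_width=15, slack=7)
Line 4: ['curtain', 'mineral'] (min_width=15, slack=7)
Line 5: ['keyboard', 'bed', 'butter'] (min_width=19, slack=3)
Line 6: ['oats', 'morning', 'who', 'stop'] (min_width=21, slack=1)
Line 7: ['purple', 'page', 'corn', 'go'] (min_width=19, slack=3)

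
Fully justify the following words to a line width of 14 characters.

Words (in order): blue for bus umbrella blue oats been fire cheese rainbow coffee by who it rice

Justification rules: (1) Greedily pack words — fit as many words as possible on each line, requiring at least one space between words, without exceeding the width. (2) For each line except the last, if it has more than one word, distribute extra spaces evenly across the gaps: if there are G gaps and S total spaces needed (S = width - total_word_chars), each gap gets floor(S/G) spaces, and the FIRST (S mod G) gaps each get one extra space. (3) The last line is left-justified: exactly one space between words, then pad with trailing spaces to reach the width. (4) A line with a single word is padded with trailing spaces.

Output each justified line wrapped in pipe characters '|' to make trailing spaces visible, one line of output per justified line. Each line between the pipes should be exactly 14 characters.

Line 1: ['blue', 'for', 'bus'] (min_width=12, slack=2)
Line 2: ['umbrella', 'blue'] (min_width=13, slack=1)
Line 3: ['oats', 'been', 'fire'] (min_width=14, slack=0)
Line 4: ['cheese', 'rainbow'] (min_width=14, slack=0)
Line 5: ['coffee', 'by', 'who'] (min_width=13, slack=1)
Line 6: ['it', 'rice'] (min_width=7, slack=7)

Answer: |blue  for  bus|
|umbrella  blue|
|oats been fire|
|cheese rainbow|
|coffee  by who|
|it rice       |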